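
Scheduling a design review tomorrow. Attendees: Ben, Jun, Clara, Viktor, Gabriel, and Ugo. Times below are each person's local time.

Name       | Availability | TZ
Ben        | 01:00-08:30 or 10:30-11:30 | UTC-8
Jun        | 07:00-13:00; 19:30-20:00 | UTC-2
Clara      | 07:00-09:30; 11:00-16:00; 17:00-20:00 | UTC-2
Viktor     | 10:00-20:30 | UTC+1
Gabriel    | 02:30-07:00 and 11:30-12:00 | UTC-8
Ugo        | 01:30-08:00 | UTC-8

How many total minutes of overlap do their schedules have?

180

Ben in UTC: 09:00-16:30, 18:30-19:30 (add 8h to convert from UTC-8).
Jun in UTC: 09:00-15:00, 21:30-22:00 (add 2h to convert from UTC-2).
Clara in UTC: 09:00-11:30, 13:00-18:00, 19:00-22:00 (add 2h to convert from UTC-2).
Viktor in UTC: 09:00-19:30 (subtract 1h to convert from UTC+1).
Gabriel in UTC: 10:30-15:00, 19:30-20:00 (add 8h to convert from UTC-8).
Ugo in UTC: 09:30-16:00 (add 8h to convert from UTC-8).
Ben ∩ Jun: 09:00-15:00.
Ben ∩ Jun ∩ Clara: 09:00-11:30, 13:00-15:00.
Ben ∩ Jun ∩ Clara ∩ Viktor: 09:00-11:30, 13:00-15:00.
Ben ∩ Jun ∩ Clara ∩ Viktor ∩ Gabriel: 10:30-11:30, 13:00-15:00.
Ben ∩ Jun ∩ Clara ∩ Viktor ∩ Gabriel ∩ Ugo: 10:30-11:30, 13:00-15:00.
Those are the intersection windows.
Summing the common windows: 60 + 120 = 180 minutes.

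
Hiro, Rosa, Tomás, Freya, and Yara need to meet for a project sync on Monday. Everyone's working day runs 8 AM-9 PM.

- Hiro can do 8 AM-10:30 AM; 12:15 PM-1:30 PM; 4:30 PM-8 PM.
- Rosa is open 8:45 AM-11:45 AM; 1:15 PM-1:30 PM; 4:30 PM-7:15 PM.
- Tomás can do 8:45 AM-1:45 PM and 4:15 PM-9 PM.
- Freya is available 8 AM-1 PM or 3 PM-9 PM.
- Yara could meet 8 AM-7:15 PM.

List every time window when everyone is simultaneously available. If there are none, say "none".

Hiro ∩ Rosa: 08:45-10:30, 13:15-13:30, 16:30-19:15.
Hiro ∩ Rosa ∩ Tomás: 08:45-10:30, 13:15-13:30, 16:30-19:15.
Hiro ∩ Rosa ∩ Tomás ∩ Freya: 08:45-10:30, 16:30-19:15.
Hiro ∩ Rosa ∩ Tomás ∩ Freya ∩ Yara: 08:45-10:30, 16:30-19:15.

08:45-10:30, 16:30-19:15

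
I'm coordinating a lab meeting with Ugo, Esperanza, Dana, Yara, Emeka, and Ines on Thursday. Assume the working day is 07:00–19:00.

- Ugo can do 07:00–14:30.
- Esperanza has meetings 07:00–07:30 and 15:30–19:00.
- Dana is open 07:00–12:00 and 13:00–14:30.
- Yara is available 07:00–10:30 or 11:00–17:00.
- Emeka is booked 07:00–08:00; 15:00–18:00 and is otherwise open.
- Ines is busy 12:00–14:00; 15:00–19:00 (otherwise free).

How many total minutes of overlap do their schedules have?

Ugo free: 07:00-14:30.
Esperanza free: 07:30-15:30 (invert busy blocks within the working day).
Dana free: 07:00-12:00, 13:00-14:30.
Yara free: 07:00-10:30, 11:00-17:00.
Emeka free: 08:00-15:00, 18:00-19:00 (invert busy blocks within the working day).
Ines free: 07:00-12:00, 14:00-15:00 (invert busy blocks within the working day).
Ugo ∩ Esperanza: 07:30-14:30.
Ugo ∩ Esperanza ∩ Dana: 07:30-12:00, 13:00-14:30.
Ugo ∩ Esperanza ∩ Dana ∩ Yara: 07:30-10:30, 11:00-12:00, 13:00-14:30.
Ugo ∩ Esperanza ∩ Dana ∩ Yara ∩ Emeka: 08:00-10:30, 11:00-12:00, 13:00-14:30.
Ugo ∩ Esperanza ∩ Dana ∩ Yara ∩ Emeka ∩ Ines: 08:00-10:30, 11:00-12:00, 14:00-14:30.
Summing the common windows: 150 + 60 + 30 = 240 minutes.

240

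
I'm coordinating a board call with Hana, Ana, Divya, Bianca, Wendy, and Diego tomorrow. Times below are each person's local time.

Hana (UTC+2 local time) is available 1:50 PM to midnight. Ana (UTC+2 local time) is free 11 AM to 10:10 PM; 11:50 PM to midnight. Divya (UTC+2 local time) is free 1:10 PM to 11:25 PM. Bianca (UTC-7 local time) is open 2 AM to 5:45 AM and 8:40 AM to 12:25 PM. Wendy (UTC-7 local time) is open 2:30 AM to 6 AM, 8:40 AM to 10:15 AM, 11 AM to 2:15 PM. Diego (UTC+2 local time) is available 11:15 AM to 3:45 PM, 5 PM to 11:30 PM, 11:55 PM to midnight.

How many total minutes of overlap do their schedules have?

235

Hana in UTC: 11:50-22:00 (subtract 2h to convert from UTC+2).
Ana in UTC: 09:00-20:10, 21:50-22:00 (subtract 2h to convert from UTC+2).
Divya in UTC: 11:10-21:25 (subtract 2h to convert from UTC+2).
Bianca in UTC: 09:00-12:45, 15:40-19:25 (add 7h to convert from UTC-7).
Wendy in UTC: 09:30-13:00, 15:40-17:15, 18:00-21:15 (add 7h to convert from UTC-7).
Diego in UTC: 09:15-13:45, 15:00-21:30, 21:55-22:00 (subtract 2h to convert from UTC+2).
Hana ∩ Ana: 11:50-20:10, 21:50-22:00.
Hana ∩ Ana ∩ Divya: 11:50-20:10.
Hana ∩ Ana ∩ Divya ∩ Bianca: 11:50-12:45, 15:40-19:25.
Hana ∩ Ana ∩ Divya ∩ Bianca ∩ Wendy: 11:50-12:45, 15:40-17:15, 18:00-19:25.
Hana ∩ Ana ∩ Divya ∩ Bianca ∩ Wendy ∩ Diego: 11:50-12:45, 15:40-17:15, 18:00-19:25.
Summing the common windows: 55 + 95 + 85 = 235 minutes.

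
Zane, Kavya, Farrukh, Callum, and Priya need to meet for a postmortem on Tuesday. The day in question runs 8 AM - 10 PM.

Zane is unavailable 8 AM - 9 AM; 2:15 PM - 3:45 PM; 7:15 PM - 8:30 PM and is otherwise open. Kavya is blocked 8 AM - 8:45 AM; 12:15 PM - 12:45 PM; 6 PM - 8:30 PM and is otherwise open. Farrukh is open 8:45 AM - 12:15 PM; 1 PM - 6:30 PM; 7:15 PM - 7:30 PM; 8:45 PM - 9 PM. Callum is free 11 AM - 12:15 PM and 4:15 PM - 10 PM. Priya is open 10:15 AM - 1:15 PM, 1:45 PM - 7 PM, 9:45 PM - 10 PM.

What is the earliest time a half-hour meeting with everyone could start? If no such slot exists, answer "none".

11:00

Zane free: 09:00-14:15, 15:45-19:15, 20:30-22:00 (invert busy blocks within the working day).
Kavya free: 08:45-12:15, 12:45-18:00, 20:30-22:00 (invert busy blocks within the working day).
Farrukh free: 08:45-12:15, 13:00-18:30, 19:15-19:30, 20:45-21:00.
Callum free: 11:00-12:15, 16:15-22:00.
Priya free: 10:15-13:15, 13:45-19:00, 21:45-22:00.
Zane ∩ Kavya: 09:00-12:15, 12:45-14:15, 15:45-18:00, 20:30-22:00.
Zane ∩ Kavya ∩ Farrukh: 09:00-12:15, 13:00-14:15, 15:45-18:00, 20:45-21:00.
Zane ∩ Kavya ∩ Farrukh ∩ Callum: 11:00-12:15, 16:15-18:00, 20:45-21:00.
Zane ∩ Kavya ∩ Farrukh ∩ Callum ∩ Priya: 11:00-12:15, 16:15-18:00.
Those are the intersection windows.
The first common window of at least 30 minutes is 11:00-12:15, so the earliest start is 11:00.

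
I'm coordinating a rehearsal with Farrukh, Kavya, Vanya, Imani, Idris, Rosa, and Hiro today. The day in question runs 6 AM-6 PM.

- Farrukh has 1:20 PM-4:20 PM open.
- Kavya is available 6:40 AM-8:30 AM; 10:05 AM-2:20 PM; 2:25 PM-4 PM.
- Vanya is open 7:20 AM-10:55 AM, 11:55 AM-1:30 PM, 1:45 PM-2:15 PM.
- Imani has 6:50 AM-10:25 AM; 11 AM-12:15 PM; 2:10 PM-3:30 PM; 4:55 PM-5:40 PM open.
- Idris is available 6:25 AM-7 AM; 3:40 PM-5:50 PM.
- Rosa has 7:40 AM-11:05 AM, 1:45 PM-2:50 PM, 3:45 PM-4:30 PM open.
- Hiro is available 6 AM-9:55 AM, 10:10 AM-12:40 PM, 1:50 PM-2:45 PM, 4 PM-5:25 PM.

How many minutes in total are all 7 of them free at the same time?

Farrukh ∩ Kavya: 13:20-14:20, 14:25-16:00.
Farrukh ∩ Kavya ∩ Vanya: 13:20-13:30, 13:45-14:15.
Farrukh ∩ Kavya ∩ Vanya ∩ Imani: 14:10-14:15.
Farrukh ∩ Kavya ∩ Vanya ∩ Imani ∩ Idris: ∅.
Farrukh ∩ Kavya ∩ Vanya ∩ Imani ∩ Idris ∩ Rosa: ∅.
Farrukh ∩ Kavya ∩ Vanya ∩ Imani ∩ Idris ∩ Rosa ∩ Hiro: ∅.
There is no time when everyone is free.
There is no common window, so the total is 0 minutes.

0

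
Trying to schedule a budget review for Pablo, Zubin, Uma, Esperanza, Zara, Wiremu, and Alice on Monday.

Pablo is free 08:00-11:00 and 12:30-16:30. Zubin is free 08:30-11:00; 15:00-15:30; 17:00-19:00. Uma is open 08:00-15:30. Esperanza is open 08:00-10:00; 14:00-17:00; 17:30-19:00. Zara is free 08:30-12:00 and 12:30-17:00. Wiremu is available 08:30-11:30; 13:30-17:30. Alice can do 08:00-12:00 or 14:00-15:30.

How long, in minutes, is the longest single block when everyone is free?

Pablo ∩ Zubin: 08:30-11:00, 15:00-15:30.
Pablo ∩ Zubin ∩ Uma: 08:30-11:00, 15:00-15:30.
Pablo ∩ Zubin ∩ Uma ∩ Esperanza: 08:30-10:00, 15:00-15:30.
Pablo ∩ Zubin ∩ Uma ∩ Esperanza ∩ Zara: 08:30-10:00, 15:00-15:30.
Pablo ∩ Zubin ∩ Uma ∩ Esperanza ∩ Zara ∩ Wiremu: 08:30-10:00, 15:00-15:30.
Pablo ∩ Zubin ∩ Uma ∩ Esperanza ∩ Zara ∩ Wiremu ∩ Alice: 08:30-10:00, 15:00-15:30.
The longest is 08:30-10:00 at 90 minutes.

90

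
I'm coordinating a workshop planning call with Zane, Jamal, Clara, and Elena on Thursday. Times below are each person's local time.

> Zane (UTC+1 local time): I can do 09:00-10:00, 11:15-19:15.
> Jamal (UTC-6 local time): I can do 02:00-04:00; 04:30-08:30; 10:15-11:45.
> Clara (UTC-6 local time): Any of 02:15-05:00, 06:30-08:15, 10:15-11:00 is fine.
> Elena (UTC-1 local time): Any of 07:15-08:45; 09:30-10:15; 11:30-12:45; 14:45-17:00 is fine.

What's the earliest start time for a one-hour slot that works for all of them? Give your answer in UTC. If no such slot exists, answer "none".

Zane in UTC: 08:00-09:00, 10:15-18:15 (subtract 1h to convert from UTC+1).
Jamal in UTC: 08:00-10:00, 10:30-14:30, 16:15-17:45 (add 6h to convert from UTC-6).
Clara in UTC: 08:15-11:00, 12:30-14:15, 16:15-17:00 (add 6h to convert from UTC-6).
Elena in UTC: 08:15-09:45, 10:30-11:15, 12:30-13:45, 15:45-18:00 (add 1h to convert from UTC-1).
Zane ∩ Jamal: 08:00-09:00, 10:30-14:30, 16:15-17:45.
Zane ∩ Jamal ∩ Clara: 08:15-09:00, 10:30-11:00, 12:30-14:15, 16:15-17:00.
Zane ∩ Jamal ∩ Clara ∩ Elena: 08:15-09:00, 10:30-11:00, 12:30-13:45, 16:15-17:00.
The first common window of at least 60 minutes is 12:30-13:45, so the earliest start is 12:30.

12:30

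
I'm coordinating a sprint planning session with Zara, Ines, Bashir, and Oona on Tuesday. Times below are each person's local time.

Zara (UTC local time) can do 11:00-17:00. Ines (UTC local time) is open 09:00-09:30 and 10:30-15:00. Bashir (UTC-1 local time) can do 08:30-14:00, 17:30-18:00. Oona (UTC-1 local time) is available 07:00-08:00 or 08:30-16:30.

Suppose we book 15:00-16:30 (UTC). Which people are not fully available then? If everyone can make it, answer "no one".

Bashir, Ines

Zara in UTC: 11:00-17:00.
Ines in UTC: 09:00-09:30, 10:30-15:00.
Bashir in UTC: 09:30-15:00, 18:30-19:00 (add 1h to convert from UTC-1).
Oona in UTC: 08:00-09:00, 09:30-17:30 (add 1h to convert from UTC-1).
Zara: free for 15:00-16:30. Ines: not fully free for 15:00-16:30. Bashir: not fully free for 15:00-16:30. Oona: free for 15:00-16:30.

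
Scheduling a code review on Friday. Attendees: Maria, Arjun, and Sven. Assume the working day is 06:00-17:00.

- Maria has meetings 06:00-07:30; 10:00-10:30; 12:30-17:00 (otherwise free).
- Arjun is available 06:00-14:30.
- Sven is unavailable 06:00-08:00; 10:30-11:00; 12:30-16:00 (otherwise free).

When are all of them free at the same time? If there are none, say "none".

08:00-10:00, 11:00-12:30

Maria free: 07:30-10:00, 10:30-12:30 (invert busy blocks within the working day).
Arjun free: 06:00-14:30.
Sven free: 08:00-10:30, 11:00-12:30, 16:00-17:00 (invert busy blocks within the working day).
Maria ∩ Arjun: 07:30-10:00, 10:30-12:30.
Maria ∩ Arjun ∩ Sven: 08:00-10:00, 11:00-12:30.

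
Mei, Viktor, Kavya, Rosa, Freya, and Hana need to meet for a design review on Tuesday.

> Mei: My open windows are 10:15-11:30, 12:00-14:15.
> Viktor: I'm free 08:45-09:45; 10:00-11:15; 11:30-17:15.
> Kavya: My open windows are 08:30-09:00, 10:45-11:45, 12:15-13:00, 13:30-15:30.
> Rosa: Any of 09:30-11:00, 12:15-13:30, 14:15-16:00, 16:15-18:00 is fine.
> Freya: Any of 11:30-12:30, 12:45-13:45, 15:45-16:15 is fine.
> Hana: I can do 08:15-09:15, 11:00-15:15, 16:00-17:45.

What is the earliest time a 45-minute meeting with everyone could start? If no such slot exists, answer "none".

none

Mei ∩ Viktor: 10:15-11:15, 12:00-14:15.
Mei ∩ Viktor ∩ Kavya: 10:45-11:15, 12:15-13:00, 13:30-14:15.
Mei ∩ Viktor ∩ Kavya ∩ Rosa: 10:45-11:00, 12:15-13:00.
Mei ∩ Viktor ∩ Kavya ∩ Rosa ∩ Freya: 12:15-12:30, 12:45-13:00.
Mei ∩ Viktor ∩ Kavya ∩ Rosa ∩ Freya ∩ Hana: 12:15-12:30, 12:45-13:00.
No common window is at least 45 minutes long.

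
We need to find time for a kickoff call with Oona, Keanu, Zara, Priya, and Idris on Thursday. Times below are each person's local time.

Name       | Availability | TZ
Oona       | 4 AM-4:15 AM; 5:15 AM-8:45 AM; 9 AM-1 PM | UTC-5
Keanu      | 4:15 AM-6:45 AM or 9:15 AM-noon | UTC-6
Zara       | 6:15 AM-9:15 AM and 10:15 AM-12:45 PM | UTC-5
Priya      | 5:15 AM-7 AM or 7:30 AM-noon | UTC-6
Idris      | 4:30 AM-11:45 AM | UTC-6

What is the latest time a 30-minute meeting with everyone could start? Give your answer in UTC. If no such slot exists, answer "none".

Oona in UTC: 09:00-09:15, 10:15-13:45, 14:00-18:00 (add 5h to convert from UTC-5).
Keanu in UTC: 10:15-12:45, 15:15-18:00 (add 6h to convert from UTC-6).
Zara in UTC: 11:15-14:15, 15:15-17:45 (add 5h to convert from UTC-5).
Priya in UTC: 11:15-13:00, 13:30-18:00 (add 6h to convert from UTC-6).
Idris in UTC: 10:30-17:45 (add 6h to convert from UTC-6).
Oona ∩ Keanu: 10:15-12:45, 15:15-18:00.
Oona ∩ Keanu ∩ Zara: 11:15-12:45, 15:15-17:45.
Oona ∩ Keanu ∩ Zara ∩ Priya: 11:15-12:45, 15:15-17:45.
Oona ∩ Keanu ∩ Zara ∩ Priya ∩ Idris: 11:15-12:45, 15:15-17:45.
So the common availability across everyone is 11:15-12:45, 15:15-17:45.
The last common window of at least 30 minutes is 15:15-17:45; a 30-minute meeting can start as late as 17:15 and still end by 17:45.

17:15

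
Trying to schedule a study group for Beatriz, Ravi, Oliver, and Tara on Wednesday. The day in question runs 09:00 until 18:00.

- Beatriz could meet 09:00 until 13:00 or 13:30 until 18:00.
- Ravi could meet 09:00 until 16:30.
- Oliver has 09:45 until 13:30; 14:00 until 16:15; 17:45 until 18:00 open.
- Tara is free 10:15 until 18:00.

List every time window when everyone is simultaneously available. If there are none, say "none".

Beatriz ∩ Ravi: 09:00-13:00, 13:30-16:30.
Beatriz ∩ Ravi ∩ Oliver: 09:45-13:00, 14:00-16:15.
Beatriz ∩ Ravi ∩ Oliver ∩ Tara: 10:15-13:00, 14:00-16:15.

10:15-13:00, 14:00-16:15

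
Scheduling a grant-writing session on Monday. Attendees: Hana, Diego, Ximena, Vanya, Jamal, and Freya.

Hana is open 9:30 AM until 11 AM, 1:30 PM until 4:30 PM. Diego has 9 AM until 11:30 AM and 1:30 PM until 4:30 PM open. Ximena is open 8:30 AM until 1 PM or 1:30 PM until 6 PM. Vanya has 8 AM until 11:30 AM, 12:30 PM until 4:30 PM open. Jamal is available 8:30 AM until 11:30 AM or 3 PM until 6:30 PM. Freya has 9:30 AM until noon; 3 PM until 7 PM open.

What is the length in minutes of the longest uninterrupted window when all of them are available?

90

Hana ∩ Diego: 09:30-11:00, 13:30-16:30.
Hana ∩ Diego ∩ Ximena: 09:30-11:00, 13:30-16:30.
Hana ∩ Diego ∩ Ximena ∩ Vanya: 09:30-11:00, 13:30-16:30.
Hana ∩ Diego ∩ Ximena ∩ Vanya ∩ Jamal: 09:30-11:00, 15:00-16:30.
Hana ∩ Diego ∩ Ximena ∩ Vanya ∩ Jamal ∩ Freya: 09:30-11:00, 15:00-16:30.
The longest is 09:30-11:00 at 90 minutes.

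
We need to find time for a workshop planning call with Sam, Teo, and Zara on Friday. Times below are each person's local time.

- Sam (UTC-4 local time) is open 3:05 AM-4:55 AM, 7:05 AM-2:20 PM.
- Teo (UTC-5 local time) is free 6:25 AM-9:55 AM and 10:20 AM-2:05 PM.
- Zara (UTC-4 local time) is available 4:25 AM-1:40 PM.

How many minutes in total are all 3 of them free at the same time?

Sam in UTC: 07:05-08:55, 11:05-18:20 (add 4h to convert from UTC-4).
Teo in UTC: 11:25-14:55, 15:20-19:05 (add 5h to convert from UTC-5).
Zara in UTC: 08:25-17:40 (add 4h to convert from UTC-4).
Sam ∩ Teo: 11:25-14:55, 15:20-18:20.
Sam ∩ Teo ∩ Zara: 11:25-14:55, 15:20-17:40.
Summing the common windows: 210 + 140 = 350 minutes.

350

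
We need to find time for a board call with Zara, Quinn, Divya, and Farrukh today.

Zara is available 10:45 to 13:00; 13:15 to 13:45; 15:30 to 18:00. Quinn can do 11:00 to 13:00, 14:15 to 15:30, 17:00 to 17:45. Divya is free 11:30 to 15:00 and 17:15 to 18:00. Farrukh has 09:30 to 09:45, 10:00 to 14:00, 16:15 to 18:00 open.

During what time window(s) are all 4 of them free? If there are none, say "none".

Zara ∩ Quinn: 11:00-13:00, 17:00-17:45.
Zara ∩ Quinn ∩ Divya: 11:30-13:00, 17:15-17:45.
Zara ∩ Quinn ∩ Divya ∩ Farrukh: 11:30-13:00, 17:15-17:45.

11:30-13:00, 17:15-17:45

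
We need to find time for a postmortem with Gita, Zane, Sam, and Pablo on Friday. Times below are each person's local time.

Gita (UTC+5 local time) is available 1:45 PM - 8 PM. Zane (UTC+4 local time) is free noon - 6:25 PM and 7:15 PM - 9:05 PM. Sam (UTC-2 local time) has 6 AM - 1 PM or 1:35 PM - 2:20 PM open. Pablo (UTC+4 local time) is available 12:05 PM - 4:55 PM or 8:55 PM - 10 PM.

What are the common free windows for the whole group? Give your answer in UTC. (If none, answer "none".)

08:45-12:55

Gita in UTC: 08:45-15:00 (subtract 5h to convert from UTC+5).
Zane in UTC: 08:00-14:25, 15:15-17:05 (subtract 4h to convert from UTC+4).
Sam in UTC: 08:00-15:00, 15:35-16:20 (add 2h to convert from UTC-2).
Pablo in UTC: 08:05-12:55, 16:55-18:00 (subtract 4h to convert from UTC+4).
Gita ∩ Zane: 08:45-14:25.
Gita ∩ Zane ∩ Sam: 08:45-14:25.
Gita ∩ Zane ∩ Sam ∩ Pablo: 08:45-12:55.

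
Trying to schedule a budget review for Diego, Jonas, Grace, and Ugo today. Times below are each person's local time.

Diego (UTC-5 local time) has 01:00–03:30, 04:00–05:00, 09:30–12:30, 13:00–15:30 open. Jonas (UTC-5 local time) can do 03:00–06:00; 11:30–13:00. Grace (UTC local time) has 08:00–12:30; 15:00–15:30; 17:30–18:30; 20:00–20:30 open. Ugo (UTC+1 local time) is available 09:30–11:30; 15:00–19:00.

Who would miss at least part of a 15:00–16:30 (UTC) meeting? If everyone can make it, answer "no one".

Grace, Jonas

Diego in UTC: 06:00-08:30, 09:00-10:00, 14:30-17:30, 18:00-20:30 (add 5h to convert from UTC-5).
Jonas in UTC: 08:00-11:00, 16:30-18:00 (add 5h to convert from UTC-5).
Grace in UTC: 08:00-12:30, 15:00-15:30, 17:30-18:30, 20:00-20:30.
Ugo in UTC: 08:30-10:30, 14:00-18:00 (subtract 1h to convert from UTC+1).
Diego: free for 15:00-16:30. Jonas: not fully free for 15:00-16:30. Grace: not fully free for 15:00-16:30. Ugo: free for 15:00-16:30.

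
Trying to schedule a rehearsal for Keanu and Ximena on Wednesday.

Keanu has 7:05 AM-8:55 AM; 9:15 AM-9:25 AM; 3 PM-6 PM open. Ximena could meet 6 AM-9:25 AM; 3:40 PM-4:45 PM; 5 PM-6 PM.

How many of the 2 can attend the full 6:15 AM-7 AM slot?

1

Ximena can make the full 06:15-07:00 slot — that's 1.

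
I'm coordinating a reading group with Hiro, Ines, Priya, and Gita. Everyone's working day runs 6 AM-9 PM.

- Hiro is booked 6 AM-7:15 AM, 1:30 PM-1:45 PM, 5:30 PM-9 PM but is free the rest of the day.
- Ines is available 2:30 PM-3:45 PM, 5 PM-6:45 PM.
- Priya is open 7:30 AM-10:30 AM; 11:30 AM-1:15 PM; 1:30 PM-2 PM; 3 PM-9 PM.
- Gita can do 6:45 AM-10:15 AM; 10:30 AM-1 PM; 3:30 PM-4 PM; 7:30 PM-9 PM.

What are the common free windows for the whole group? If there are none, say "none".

15:30-15:45

Hiro free: 07:15-13:30, 13:45-17:30 (invert busy blocks within the working day).
Ines free: 14:30-15:45, 17:00-18:45.
Priya free: 07:30-10:30, 11:30-13:15, 13:30-14:00, 15:00-21:00.
Gita free: 06:45-10:15, 10:30-13:00, 15:30-16:00, 19:30-21:00.
Hiro ∩ Ines: 14:30-15:45, 17:00-17:30.
Hiro ∩ Ines ∩ Priya: 15:00-15:45, 17:00-17:30.
Hiro ∩ Ines ∩ Priya ∩ Gita: 15:30-15:45.
So the common availability across everyone is 15:30-15:45.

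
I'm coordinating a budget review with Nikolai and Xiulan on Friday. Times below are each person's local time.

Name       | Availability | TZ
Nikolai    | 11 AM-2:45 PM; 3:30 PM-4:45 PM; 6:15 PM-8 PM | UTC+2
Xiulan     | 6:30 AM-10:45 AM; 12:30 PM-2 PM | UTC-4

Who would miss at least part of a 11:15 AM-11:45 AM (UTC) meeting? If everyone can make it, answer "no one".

no one

Nikolai in UTC: 09:00-12:45, 13:30-14:45, 16:15-18:00 (subtract 2h to convert from UTC+2).
Xiulan in UTC: 10:30-14:45, 16:30-18:00 (add 4h to convert from UTC-4).
Nikolai: free for 11:15-11:45. Xiulan: free for 11:15-11:45.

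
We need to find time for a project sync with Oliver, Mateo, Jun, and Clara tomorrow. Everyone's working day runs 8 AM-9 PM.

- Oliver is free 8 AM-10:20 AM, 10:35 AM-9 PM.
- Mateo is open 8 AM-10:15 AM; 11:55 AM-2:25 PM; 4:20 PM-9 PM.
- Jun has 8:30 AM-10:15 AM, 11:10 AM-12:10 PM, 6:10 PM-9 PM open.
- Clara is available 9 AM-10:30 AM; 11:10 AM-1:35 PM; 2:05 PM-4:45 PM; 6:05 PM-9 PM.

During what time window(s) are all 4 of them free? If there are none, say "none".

Oliver ∩ Mateo: 08:00-10:15, 11:55-14:25, 16:20-21:00.
Oliver ∩ Mateo ∩ Jun: 08:30-10:15, 11:55-12:10, 18:10-21:00.
Oliver ∩ Mateo ∩ Jun ∩ Clara: 09:00-10:15, 11:55-12:10, 18:10-21:00.
So the common availability across everyone is 09:00-10:15, 11:55-12:10, 18:10-21:00.

09:00-10:15, 11:55-12:10, 18:10-21:00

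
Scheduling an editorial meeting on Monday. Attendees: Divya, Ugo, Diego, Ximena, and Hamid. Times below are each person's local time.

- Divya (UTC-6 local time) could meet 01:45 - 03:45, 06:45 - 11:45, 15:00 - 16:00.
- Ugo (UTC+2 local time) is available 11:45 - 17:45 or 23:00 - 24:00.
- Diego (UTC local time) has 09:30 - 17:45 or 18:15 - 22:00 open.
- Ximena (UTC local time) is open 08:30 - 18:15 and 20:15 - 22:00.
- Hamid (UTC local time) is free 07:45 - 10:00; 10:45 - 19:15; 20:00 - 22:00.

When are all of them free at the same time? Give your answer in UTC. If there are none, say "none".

12:45-15:45, 21:00-22:00

Divya in UTC: 07:45-09:45, 12:45-17:45, 21:00-22:00 (add 6h to convert from UTC-6).
Ugo in UTC: 09:45-15:45, 21:00-22:00 (subtract 2h to convert from UTC+2).
Diego in UTC: 09:30-17:45, 18:15-22:00.
Ximena in UTC: 08:30-18:15, 20:15-22:00.
Hamid in UTC: 07:45-10:00, 10:45-19:15, 20:00-22:00.
Divya ∩ Ugo: 12:45-15:45, 21:00-22:00.
Divya ∩ Ugo ∩ Diego: 12:45-15:45, 21:00-22:00.
Divya ∩ Ugo ∩ Diego ∩ Ximena: 12:45-15:45, 21:00-22:00.
Divya ∩ Ugo ∩ Diego ∩ Ximena ∩ Hamid: 12:45-15:45, 21:00-22:00.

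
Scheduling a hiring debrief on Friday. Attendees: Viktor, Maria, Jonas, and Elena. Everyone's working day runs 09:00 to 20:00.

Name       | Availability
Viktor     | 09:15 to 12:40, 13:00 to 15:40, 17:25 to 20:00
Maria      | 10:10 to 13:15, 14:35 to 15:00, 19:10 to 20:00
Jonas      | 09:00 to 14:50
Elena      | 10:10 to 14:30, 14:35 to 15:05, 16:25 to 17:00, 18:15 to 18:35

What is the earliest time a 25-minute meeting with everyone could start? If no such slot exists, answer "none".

Viktor ∩ Maria: 10:10-12:40, 13:00-13:15, 14:35-15:00, 19:10-20:00.
Viktor ∩ Maria ∩ Jonas: 10:10-12:40, 13:00-13:15, 14:35-14:50.
Viktor ∩ Maria ∩ Jonas ∩ Elena: 10:10-12:40, 13:00-13:15, 14:35-14:50.
Those are the intersection windows.
The first common window of at least 25 minutes is 10:10-12:40, so the earliest start is 10:10.

10:10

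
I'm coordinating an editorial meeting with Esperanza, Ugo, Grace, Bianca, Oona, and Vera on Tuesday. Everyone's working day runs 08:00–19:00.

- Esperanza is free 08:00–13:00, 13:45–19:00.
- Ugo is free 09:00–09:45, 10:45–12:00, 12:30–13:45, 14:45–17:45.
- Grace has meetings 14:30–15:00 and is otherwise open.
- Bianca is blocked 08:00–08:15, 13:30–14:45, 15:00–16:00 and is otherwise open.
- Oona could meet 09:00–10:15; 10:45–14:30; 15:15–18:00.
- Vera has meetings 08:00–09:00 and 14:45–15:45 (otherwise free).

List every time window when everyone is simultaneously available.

09:00-09:45, 10:45-12:00, 12:30-13:00, 16:00-17:45

Esperanza free: 08:00-13:00, 13:45-19:00.
Ugo free: 09:00-09:45, 10:45-12:00, 12:30-13:45, 14:45-17:45.
Grace free: 08:00-14:30, 15:00-19:00 (invert busy blocks within the working day).
Bianca free: 08:15-13:30, 14:45-15:00, 16:00-19:00 (invert busy blocks within the working day).
Oona free: 09:00-10:15, 10:45-14:30, 15:15-18:00.
Vera free: 09:00-14:45, 15:45-19:00 (invert busy blocks within the working day).
Esperanza ∩ Ugo: 09:00-09:45, 10:45-12:00, 12:30-13:00, 14:45-17:45.
Esperanza ∩ Ugo ∩ Grace: 09:00-09:45, 10:45-12:00, 12:30-13:00, 15:00-17:45.
Esperanza ∩ Ugo ∩ Grace ∩ Bianca: 09:00-09:45, 10:45-12:00, 12:30-13:00, 16:00-17:45.
Esperanza ∩ Ugo ∩ Grace ∩ Bianca ∩ Oona: 09:00-09:45, 10:45-12:00, 12:30-13:00, 16:00-17:45.
Esperanza ∩ Ugo ∩ Grace ∩ Bianca ∩ Oona ∩ Vera: 09:00-09:45, 10:45-12:00, 12:30-13:00, 16:00-17:45.
Those are the intersection windows.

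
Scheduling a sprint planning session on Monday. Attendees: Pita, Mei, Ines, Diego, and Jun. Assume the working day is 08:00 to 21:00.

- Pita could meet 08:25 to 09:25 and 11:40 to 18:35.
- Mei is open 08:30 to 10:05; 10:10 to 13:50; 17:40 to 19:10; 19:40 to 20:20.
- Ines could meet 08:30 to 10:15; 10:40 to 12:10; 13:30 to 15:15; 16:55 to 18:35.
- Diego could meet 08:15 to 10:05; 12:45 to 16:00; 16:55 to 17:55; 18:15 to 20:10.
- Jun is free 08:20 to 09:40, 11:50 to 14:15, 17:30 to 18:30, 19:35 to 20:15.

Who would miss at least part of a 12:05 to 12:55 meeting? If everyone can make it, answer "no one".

Diego, Ines

Pita: free for 12:05-12:55. Mei: free for 12:05-12:55. Ines: not fully free for 12:05-12:55. Diego: not fully free for 12:05-12:55. Jun: free for 12:05-12:55.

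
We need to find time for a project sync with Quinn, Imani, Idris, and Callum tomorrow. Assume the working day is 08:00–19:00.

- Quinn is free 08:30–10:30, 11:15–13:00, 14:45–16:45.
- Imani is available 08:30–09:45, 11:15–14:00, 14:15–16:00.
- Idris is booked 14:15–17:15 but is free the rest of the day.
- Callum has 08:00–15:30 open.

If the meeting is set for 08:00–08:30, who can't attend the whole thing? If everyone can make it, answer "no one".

Quinn free: 08:30-10:30, 11:15-13:00, 14:45-16:45.
Imani free: 08:30-09:45, 11:15-14:00, 14:15-16:00.
Idris free: 08:00-14:15, 17:15-19:00 (invert busy blocks within the working day).
Callum free: 08:00-15:30.
Quinn: not fully free for 08:00-08:30. Imani: not fully free for 08:00-08:30. Idris: free for 08:00-08:30. Callum: free for 08:00-08:30.

Imani, Quinn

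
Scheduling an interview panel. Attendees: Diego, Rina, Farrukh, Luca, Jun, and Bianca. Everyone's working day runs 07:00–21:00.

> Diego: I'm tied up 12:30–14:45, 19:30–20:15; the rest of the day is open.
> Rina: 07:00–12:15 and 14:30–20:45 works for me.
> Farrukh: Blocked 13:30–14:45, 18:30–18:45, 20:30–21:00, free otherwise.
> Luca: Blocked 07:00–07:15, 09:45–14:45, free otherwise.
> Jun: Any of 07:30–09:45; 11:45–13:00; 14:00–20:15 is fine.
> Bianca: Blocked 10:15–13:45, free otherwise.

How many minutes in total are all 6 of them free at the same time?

405

Diego free: 07:00-12:30, 14:45-19:30, 20:15-21:00 (invert busy blocks within the working day).
Rina free: 07:00-12:15, 14:30-20:45.
Farrukh free: 07:00-13:30, 14:45-18:30, 18:45-20:30 (invert busy blocks within the working day).
Luca free: 07:15-09:45, 14:45-21:00 (invert busy blocks within the working day).
Jun free: 07:30-09:45, 11:45-13:00, 14:00-20:15.
Bianca free: 07:00-10:15, 13:45-21:00 (invert busy blocks within the working day).
Diego ∩ Rina: 07:00-12:15, 14:45-19:30, 20:15-20:45.
Diego ∩ Rina ∩ Farrukh: 07:00-12:15, 14:45-18:30, 18:45-19:30, 20:15-20:30.
Diego ∩ Rina ∩ Farrukh ∩ Luca: 07:15-09:45, 14:45-18:30, 18:45-19:30, 20:15-20:30.
Diego ∩ Rina ∩ Farrukh ∩ Luca ∩ Jun: 07:30-09:45, 14:45-18:30, 18:45-19:30.
Diego ∩ Rina ∩ Farrukh ∩ Luca ∩ Jun ∩ Bianca: 07:30-09:45, 14:45-18:30, 18:45-19:30.
Summing the common windows: 135 + 225 + 45 = 405 minutes.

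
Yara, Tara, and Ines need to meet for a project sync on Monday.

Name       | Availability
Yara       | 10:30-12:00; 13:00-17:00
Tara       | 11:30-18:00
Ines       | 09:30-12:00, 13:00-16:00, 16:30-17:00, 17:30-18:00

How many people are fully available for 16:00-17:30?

1

Tara can make the full 16:00-17:30 slot — that's 1.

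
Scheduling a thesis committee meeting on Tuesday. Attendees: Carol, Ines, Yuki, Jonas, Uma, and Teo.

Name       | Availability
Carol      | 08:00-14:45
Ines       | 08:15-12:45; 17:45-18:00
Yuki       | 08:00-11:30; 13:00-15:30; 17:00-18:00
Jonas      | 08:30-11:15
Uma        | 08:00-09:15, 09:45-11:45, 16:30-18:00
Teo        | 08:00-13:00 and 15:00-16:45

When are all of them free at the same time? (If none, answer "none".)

Carol ∩ Ines: 08:15-12:45.
Carol ∩ Ines ∩ Yuki: 08:15-11:30.
Carol ∩ Ines ∩ Yuki ∩ Jonas: 08:30-11:15.
Carol ∩ Ines ∩ Yuki ∩ Jonas ∩ Uma: 08:30-09:15, 09:45-11:15.
Carol ∩ Ines ∩ Yuki ∩ Jonas ∩ Uma ∩ Teo: 08:30-09:15, 09:45-11:15.

08:30-09:15, 09:45-11:15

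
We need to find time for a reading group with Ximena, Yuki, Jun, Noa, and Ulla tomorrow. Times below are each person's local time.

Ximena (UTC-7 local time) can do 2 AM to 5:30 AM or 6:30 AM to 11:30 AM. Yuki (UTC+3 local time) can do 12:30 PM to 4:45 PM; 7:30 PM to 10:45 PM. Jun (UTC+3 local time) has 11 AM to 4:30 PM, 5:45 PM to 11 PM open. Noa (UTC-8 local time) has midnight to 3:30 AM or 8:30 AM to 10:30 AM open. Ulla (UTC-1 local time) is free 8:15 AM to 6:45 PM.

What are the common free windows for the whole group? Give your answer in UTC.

09:30-11:30, 16:30-18:30

Ximena in UTC: 09:00-12:30, 13:30-18:30 (add 7h to convert from UTC-7).
Yuki in UTC: 09:30-13:45, 16:30-19:45 (subtract 3h to convert from UTC+3).
Jun in UTC: 08:00-13:30, 14:45-20:00 (subtract 3h to convert from UTC+3).
Noa in UTC: 08:00-11:30, 16:30-18:30 (add 8h to convert from UTC-8).
Ulla in UTC: 09:15-19:45 (add 1h to convert from UTC-1).
Ximena ∩ Yuki: 09:30-12:30, 13:30-13:45, 16:30-18:30.
Ximena ∩ Yuki ∩ Jun: 09:30-12:30, 16:30-18:30.
Ximena ∩ Yuki ∩ Jun ∩ Noa: 09:30-11:30, 16:30-18:30.
Ximena ∩ Yuki ∩ Jun ∩ Noa ∩ Ulla: 09:30-11:30, 16:30-18:30.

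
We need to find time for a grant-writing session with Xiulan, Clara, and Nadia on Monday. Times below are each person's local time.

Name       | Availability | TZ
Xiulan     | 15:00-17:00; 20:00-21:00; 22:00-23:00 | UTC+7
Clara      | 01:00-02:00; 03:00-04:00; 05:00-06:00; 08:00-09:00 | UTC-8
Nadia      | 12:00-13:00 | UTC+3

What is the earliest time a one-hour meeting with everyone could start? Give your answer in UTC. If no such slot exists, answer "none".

09:00

Xiulan in UTC: 08:00-10:00, 13:00-14:00, 15:00-16:00 (subtract 7h to convert from UTC+7).
Clara in UTC: 09:00-10:00, 11:00-12:00, 13:00-14:00, 16:00-17:00 (add 8h to convert from UTC-8).
Nadia in UTC: 09:00-10:00 (subtract 3h to convert from UTC+3).
Xiulan ∩ Clara: 09:00-10:00, 13:00-14:00.
Xiulan ∩ Clara ∩ Nadia: 09:00-10:00.
The first common window of at least 60 minutes is 09:00-10:00, so the earliest start is 09:00.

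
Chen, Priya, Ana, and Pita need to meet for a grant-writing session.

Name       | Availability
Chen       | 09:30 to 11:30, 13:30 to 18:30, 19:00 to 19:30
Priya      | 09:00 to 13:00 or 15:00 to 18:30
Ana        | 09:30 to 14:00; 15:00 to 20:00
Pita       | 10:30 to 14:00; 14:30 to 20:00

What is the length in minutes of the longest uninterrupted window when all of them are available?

Chen ∩ Priya: 09:30-11:30, 15:00-18:30.
Chen ∩ Priya ∩ Ana: 09:30-11:30, 15:00-18:30.
Chen ∩ Priya ∩ Ana ∩ Pita: 10:30-11:30, 15:00-18:30.
So the common availability across everyone is 10:30-11:30, 15:00-18:30.
The longest is 15:00-18:30 at 210 minutes.

210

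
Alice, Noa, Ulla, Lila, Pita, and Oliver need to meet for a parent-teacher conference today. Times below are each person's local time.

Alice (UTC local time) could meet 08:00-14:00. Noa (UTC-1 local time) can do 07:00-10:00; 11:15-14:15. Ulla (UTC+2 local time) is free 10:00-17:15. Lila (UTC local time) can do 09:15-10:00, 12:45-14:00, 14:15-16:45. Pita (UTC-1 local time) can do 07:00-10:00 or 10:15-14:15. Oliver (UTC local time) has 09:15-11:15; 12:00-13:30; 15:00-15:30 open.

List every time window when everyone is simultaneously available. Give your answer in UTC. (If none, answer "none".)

Alice in UTC: 08:00-14:00.
Noa in UTC: 08:00-11:00, 12:15-15:15 (add 1h to convert from UTC-1).
Ulla in UTC: 08:00-15:15 (subtract 2h to convert from UTC+2).
Lila in UTC: 09:15-10:00, 12:45-14:00, 14:15-16:45.
Pita in UTC: 08:00-11:00, 11:15-15:15 (add 1h to convert from UTC-1).
Oliver in UTC: 09:15-11:15, 12:00-13:30, 15:00-15:30.
Alice ∩ Noa: 08:00-11:00, 12:15-14:00.
Alice ∩ Noa ∩ Ulla: 08:00-11:00, 12:15-14:00.
Alice ∩ Noa ∩ Ulla ∩ Lila: 09:15-10:00, 12:45-14:00.
Alice ∩ Noa ∩ Ulla ∩ Lila ∩ Pita: 09:15-10:00, 12:45-14:00.
Alice ∩ Noa ∩ Ulla ∩ Lila ∩ Pita ∩ Oliver: 09:15-10:00, 12:45-13:30.

09:15-10:00, 12:45-13:30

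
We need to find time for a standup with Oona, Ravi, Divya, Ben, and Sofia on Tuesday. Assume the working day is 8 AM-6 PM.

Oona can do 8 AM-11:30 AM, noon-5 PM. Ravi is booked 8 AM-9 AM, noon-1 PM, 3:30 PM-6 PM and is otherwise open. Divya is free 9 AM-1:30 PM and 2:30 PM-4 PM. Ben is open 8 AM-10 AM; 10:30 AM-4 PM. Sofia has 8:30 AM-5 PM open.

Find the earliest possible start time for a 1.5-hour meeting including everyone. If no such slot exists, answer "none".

Oona free: 08:00-11:30, 12:00-17:00.
Ravi free: 09:00-12:00, 13:00-15:30 (invert busy blocks within the working day).
Divya free: 09:00-13:30, 14:30-16:00.
Ben free: 08:00-10:00, 10:30-16:00.
Sofia free: 08:30-17:00.
Oona ∩ Ravi: 09:00-11:30, 13:00-15:30.
Oona ∩ Ravi ∩ Divya: 09:00-11:30, 13:00-13:30, 14:30-15:30.
Oona ∩ Ravi ∩ Divya ∩ Ben: 09:00-10:00, 10:30-11:30, 13:00-13:30, 14:30-15:30.
Oona ∩ Ravi ∩ Divya ∩ Ben ∩ Sofia: 09:00-10:00, 10:30-11:30, 13:00-13:30, 14:30-15:30.
No common window is at least 90 minutes long.

none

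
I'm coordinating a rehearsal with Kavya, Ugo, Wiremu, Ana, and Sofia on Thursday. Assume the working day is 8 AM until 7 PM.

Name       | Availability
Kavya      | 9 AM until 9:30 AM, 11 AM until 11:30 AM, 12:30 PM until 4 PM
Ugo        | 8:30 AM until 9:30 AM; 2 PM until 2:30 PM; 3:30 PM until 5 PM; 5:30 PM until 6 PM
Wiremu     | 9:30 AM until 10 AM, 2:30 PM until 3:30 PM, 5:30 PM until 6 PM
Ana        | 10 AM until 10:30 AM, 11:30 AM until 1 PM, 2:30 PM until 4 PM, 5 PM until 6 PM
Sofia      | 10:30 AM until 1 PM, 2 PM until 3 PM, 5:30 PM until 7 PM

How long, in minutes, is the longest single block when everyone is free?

Kavya ∩ Ugo: 09:00-09:30, 14:00-14:30, 15:30-16:00.
Kavya ∩ Ugo ∩ Wiremu: ∅.
Kavya ∩ Ugo ∩ Wiremu ∩ Ana: ∅.
Kavya ∩ Ugo ∩ Wiremu ∩ Ana ∩ Sofia: ∅.
There is no time when everyone is free.
No common window exists, so the longest block is 0 minutes.

0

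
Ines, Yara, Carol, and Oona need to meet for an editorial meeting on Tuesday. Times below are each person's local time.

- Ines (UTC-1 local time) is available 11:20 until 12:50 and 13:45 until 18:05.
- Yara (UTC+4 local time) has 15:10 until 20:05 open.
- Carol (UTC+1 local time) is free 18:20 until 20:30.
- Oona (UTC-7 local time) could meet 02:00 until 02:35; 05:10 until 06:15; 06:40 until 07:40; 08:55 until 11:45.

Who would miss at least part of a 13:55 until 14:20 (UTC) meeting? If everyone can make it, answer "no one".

Carol, Ines

Ines in UTC: 12:20-13:50, 14:45-19:05 (add 1h to convert from UTC-1).
Yara in UTC: 11:10-16:05 (subtract 4h to convert from UTC+4).
Carol in UTC: 17:20-19:30 (subtract 1h to convert from UTC+1).
Oona in UTC: 09:00-09:35, 12:10-13:15, 13:40-14:40, 15:55-18:45 (add 7h to convert from UTC-7).
Ines: not fully free for 13:55-14:20. Yara: free for 13:55-14:20. Carol: not fully free for 13:55-14:20. Oona: free for 13:55-14:20.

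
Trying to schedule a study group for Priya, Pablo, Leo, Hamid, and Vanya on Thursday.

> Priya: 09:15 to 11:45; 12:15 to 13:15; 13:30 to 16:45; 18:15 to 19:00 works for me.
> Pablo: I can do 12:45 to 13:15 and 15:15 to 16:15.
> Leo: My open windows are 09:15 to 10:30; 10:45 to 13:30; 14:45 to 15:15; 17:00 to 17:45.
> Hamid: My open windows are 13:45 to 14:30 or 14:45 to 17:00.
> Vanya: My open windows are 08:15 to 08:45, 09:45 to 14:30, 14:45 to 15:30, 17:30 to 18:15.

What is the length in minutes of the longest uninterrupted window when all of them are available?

Priya ∩ Pablo: 12:45-13:15, 15:15-16:15.
Priya ∩ Pablo ∩ Leo: 12:45-13:15.
Priya ∩ Pablo ∩ Leo ∩ Hamid: ∅.
Priya ∩ Pablo ∩ Leo ∩ Hamid ∩ Vanya: ∅.
There is no time when everyone is free.
No common window exists, so the longest block is 0 minutes.

0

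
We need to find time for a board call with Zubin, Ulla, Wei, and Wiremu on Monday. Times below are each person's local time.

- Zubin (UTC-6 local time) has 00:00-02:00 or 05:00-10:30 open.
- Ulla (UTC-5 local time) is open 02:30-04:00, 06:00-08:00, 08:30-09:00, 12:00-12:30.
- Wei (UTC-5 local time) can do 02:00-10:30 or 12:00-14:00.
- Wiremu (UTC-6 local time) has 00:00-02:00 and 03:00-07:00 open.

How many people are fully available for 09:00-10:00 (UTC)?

2

Zubin in UTC: 06:00-08:00, 11:00-16:30 (add 6h to convert from UTC-6).
Ulla in UTC: 07:30-09:00, 11:00-13:00, 13:30-14:00, 17:00-17:30 (add 5h to convert from UTC-5).
Wei in UTC: 07:00-15:30, 17:00-19:00 (add 5h to convert from UTC-5).
Wiremu in UTC: 06:00-08:00, 09:00-13:00 (add 6h to convert from UTC-6).
Wei and Wiremu can make the full 09:00-10:00 slot — that's 2.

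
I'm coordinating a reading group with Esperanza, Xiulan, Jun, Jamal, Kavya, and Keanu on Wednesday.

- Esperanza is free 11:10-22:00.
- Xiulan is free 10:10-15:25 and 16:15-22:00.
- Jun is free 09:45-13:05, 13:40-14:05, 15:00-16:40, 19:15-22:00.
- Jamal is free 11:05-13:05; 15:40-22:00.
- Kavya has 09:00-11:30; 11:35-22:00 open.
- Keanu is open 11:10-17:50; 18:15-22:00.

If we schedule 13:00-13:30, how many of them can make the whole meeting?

4

Esperanza, Xiulan, Kavya, and Keanu can make the full 13:00-13:30 slot — that's 4.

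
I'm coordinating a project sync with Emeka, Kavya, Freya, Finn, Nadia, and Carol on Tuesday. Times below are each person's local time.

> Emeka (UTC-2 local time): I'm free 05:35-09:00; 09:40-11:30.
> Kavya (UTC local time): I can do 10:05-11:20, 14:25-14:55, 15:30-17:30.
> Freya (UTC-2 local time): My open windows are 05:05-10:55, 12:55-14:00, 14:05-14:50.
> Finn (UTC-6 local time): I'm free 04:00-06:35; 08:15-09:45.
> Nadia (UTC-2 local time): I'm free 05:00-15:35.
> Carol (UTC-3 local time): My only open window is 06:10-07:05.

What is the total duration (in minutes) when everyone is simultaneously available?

Emeka in UTC: 07:35-11:00, 11:40-13:30 (add 2h to convert from UTC-2).
Kavya in UTC: 10:05-11:20, 14:25-14:55, 15:30-17:30.
Freya in UTC: 07:05-12:55, 14:55-16:00, 16:05-16:50 (add 2h to convert from UTC-2).
Finn in UTC: 10:00-12:35, 14:15-15:45 (add 6h to convert from UTC-6).
Nadia in UTC: 07:00-17:35 (add 2h to convert from UTC-2).
Carol in UTC: 09:10-10:05 (add 3h to convert from UTC-3).
Emeka ∩ Kavya: 10:05-11:00.
Emeka ∩ Kavya ∩ Freya: 10:05-11:00.
Emeka ∩ Kavya ∩ Freya ∩ Finn: 10:05-11:00.
Emeka ∩ Kavya ∩ Freya ∩ Finn ∩ Nadia: 10:05-11:00.
Emeka ∩ Kavya ∩ Freya ∩ Finn ∩ Nadia ∩ Carol: ∅.
There is no time when everyone is free.
There is no common window, so the total is 0 minutes.

0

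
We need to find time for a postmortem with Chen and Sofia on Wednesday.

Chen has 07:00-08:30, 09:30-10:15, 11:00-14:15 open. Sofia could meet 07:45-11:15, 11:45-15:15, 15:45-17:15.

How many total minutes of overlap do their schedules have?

255

Chen ∩ Sofia: 07:45-08:30, 09:30-10:15, 11:00-11:15, 11:45-14:15.
Those are the intersection windows.
Summing the common windows: 45 + 45 + 15 + 150 = 255 minutes.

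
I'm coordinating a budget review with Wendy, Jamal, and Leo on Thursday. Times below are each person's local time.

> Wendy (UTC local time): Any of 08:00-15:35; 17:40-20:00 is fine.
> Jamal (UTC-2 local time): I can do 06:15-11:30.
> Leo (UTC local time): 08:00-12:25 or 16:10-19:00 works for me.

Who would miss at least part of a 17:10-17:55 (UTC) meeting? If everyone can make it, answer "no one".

Jamal, Wendy

Wendy in UTC: 08:00-15:35, 17:40-20:00.
Jamal in UTC: 08:15-13:30 (add 2h to convert from UTC-2).
Leo in UTC: 08:00-12:25, 16:10-19:00.
Wendy: not fully free for 17:10-17:55. Jamal: not fully free for 17:10-17:55. Leo: free for 17:10-17:55.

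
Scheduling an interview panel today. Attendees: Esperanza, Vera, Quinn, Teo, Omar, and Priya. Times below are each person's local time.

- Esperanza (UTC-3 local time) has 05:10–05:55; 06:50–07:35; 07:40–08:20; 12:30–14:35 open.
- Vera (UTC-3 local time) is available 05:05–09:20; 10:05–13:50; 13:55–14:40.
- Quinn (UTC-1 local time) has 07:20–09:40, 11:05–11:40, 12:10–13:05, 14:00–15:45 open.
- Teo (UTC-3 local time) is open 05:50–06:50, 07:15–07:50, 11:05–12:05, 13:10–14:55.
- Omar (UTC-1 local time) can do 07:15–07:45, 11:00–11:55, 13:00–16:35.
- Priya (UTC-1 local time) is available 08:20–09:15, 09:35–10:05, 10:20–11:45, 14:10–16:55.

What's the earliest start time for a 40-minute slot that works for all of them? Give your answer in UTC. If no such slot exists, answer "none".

Esperanza in UTC: 08:10-08:55, 09:50-10:35, 10:40-11:20, 15:30-17:35 (add 3h to convert from UTC-3).
Vera in UTC: 08:05-12:20, 13:05-16:50, 16:55-17:40 (add 3h to convert from UTC-3).
Quinn in UTC: 08:20-10:40, 12:05-12:40, 13:10-14:05, 15:00-16:45 (add 1h to convert from UTC-1).
Teo in UTC: 08:50-09:50, 10:15-10:50, 14:05-15:05, 16:10-17:55 (add 3h to convert from UTC-3).
Omar in UTC: 08:15-08:45, 12:00-12:55, 14:00-17:35 (add 1h to convert from UTC-1).
Priya in UTC: 09:20-10:15, 10:35-11:05, 11:20-12:45, 15:10-17:55 (add 1h to convert from UTC-1).
Esperanza ∩ Vera: 08:10-08:55, 09:50-10:35, 10:40-11:20, 15:30-16:50, 16:55-17:35.
Esperanza ∩ Vera ∩ Quinn: 08:20-08:55, 09:50-10:35, 15:30-16:45.
Esperanza ∩ Vera ∩ Quinn ∩ Teo: 08:50-08:55, 10:15-10:35, 16:10-16:45.
Esperanza ∩ Vera ∩ Quinn ∩ Teo ∩ Omar: 16:10-16:45.
Esperanza ∩ Vera ∩ Quinn ∩ Teo ∩ Omar ∩ Priya: 16:10-16:45.
Those are the intersection windows.
No common window is at least 40 minutes long.

none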